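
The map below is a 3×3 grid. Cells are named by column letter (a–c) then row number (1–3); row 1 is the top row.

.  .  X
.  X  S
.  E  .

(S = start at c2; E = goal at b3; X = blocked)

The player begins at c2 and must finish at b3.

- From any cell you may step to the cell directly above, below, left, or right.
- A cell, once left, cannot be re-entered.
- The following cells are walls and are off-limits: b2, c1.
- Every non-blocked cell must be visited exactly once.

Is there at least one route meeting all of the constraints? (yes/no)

Cell b1 has only one open neighbour but is neither the start nor the goal, so a Hamiltonian route would have to both enter and leave it through the same neighbour — impossible without revisiting.

no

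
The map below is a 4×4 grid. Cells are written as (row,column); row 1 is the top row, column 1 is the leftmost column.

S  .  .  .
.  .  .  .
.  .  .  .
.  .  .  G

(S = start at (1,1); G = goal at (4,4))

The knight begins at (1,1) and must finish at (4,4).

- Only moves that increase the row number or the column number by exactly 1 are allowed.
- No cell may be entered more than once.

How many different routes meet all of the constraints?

A right/down-only route from (1,1) to (4,4) makes exactly 3 down-moves and 3 right-moves in some order.
With no other constraints that would be C(6,3) = 20 routes.
That gives 20 routes.

20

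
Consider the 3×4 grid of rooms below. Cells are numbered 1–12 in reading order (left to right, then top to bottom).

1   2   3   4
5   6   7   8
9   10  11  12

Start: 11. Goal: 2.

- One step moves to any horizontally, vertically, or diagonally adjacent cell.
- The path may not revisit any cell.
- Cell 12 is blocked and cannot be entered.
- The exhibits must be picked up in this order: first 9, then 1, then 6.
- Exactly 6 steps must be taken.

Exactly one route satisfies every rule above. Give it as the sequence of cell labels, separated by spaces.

11 10 9 5 1 6 2

The waypoints must appear in the order 9, 1, 6, with no cell reused.
Route from 11: 2× left (reaching 9), 2× up (reaching 1), down-right to 6, up to 2 — 6 moves in all.
Check: order respected (9 at step 2, 1 at step 4, 6 at step 5); 6 moves as required.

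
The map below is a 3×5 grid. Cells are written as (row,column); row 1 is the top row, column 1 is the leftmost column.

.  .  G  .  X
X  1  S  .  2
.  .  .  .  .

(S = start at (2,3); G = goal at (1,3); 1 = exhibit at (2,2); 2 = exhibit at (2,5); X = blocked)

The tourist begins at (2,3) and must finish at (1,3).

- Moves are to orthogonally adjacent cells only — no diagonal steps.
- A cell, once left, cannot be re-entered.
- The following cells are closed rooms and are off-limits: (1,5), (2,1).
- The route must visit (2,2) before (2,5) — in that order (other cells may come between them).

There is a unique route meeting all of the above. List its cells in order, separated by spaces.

The waypoints must appear in the order (2,2), (2,5), with no cell reused.
Route from (2,3): left 1 to (2,2), down 1 to (3,2), right 3 to (3,5), up 1 to (2,5), left 1 to (2,4), up 1 to (1,4), left 1 to (1,3) — 9 moves in all.
Check: order respected (1 at step 1, 2 at step 6).

(2,3) (2,2) (3,2) (3,3) (3,4) (3,5) (2,5) (2,4) (1,4) (1,3)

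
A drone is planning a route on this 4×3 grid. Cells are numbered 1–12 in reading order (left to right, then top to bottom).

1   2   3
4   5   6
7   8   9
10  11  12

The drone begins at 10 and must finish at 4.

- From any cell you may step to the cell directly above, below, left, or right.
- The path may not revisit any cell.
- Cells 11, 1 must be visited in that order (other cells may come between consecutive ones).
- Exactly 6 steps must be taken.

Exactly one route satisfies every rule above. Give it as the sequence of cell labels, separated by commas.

10, 11, 8, 5, 2, 1, 4

The waypoints must appear in the order 11, 1, with no cell reused.
Route from 10: right to 11, 3× up (reaching 2), left to 1, down to 4 — 6 moves in all.
Check: order respected (11 at step 1, 1 at step 5); 6 moves as required.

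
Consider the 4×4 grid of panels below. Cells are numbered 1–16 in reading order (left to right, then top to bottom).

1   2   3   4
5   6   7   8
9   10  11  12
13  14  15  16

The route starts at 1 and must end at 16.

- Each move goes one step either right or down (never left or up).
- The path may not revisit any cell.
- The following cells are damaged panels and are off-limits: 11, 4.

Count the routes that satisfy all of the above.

A right/down-only route from 1 to 16 makes exactly 3 down-moves and 3 right-moves in some order.
With no other constraints that would be C(6,3) = 20 routes.
Subtract routes through each blocked cell (inclusion–exclusion for overlaps): − through 4: 1 − through 11: 12 → 7.
That gives 7 routes.

7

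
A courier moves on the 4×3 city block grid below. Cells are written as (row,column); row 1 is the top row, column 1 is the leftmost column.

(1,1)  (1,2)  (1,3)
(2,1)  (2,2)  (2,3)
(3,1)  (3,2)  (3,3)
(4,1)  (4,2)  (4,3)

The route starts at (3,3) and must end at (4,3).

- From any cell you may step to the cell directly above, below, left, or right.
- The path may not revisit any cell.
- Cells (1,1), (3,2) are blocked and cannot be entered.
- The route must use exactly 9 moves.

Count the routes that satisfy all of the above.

1

Need simple routes of exactly 9 moves from (3,3) to (4,3) (Manhattan distance 1, so 4 moves are spent on a detour and 4 undoing it).
Enumerating: (3,3) (2,3) (1,3) (1,2) (2,2) (2,1) (3,1) (4,1) (4,2) (4,3).
That gives 1 route.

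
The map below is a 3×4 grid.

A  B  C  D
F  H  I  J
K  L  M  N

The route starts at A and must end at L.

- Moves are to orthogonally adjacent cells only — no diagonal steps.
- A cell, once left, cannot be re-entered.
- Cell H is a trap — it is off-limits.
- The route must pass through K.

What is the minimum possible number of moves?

Any route passes through K somewhere between A and L. Summing Manhattan distances along the two legs (A → K → L) gives a lower bound of 2 + 1 = 3 moves.
A route of 3 moves achieves this: A → F → K → L.
Since 3 matches the lower bound, it is optimal.

3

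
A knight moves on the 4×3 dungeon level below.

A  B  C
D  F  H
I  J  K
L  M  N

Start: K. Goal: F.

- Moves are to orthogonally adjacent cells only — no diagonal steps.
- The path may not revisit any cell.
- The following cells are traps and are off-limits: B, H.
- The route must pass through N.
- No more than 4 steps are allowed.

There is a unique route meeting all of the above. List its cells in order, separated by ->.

The 4-move cap with required stops at N leaves no slack for detours.
Route from K: down to N, left to M, 2× up (reaching F) — 4 moves in all.
Check: all required cells visited; 4 ≤ 4 moves.

K -> N -> M -> J -> F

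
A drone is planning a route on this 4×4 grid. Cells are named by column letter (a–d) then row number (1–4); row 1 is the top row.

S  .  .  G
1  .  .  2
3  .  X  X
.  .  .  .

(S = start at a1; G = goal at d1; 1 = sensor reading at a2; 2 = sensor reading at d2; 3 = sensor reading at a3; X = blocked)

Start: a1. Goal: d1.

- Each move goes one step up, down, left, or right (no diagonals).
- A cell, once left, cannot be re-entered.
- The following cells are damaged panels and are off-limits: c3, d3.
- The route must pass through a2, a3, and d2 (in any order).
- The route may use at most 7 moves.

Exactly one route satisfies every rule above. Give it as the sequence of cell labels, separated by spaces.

The budget equals the shortest possible length, so every move has to be on a shortest route through the required cells.
Route from a1: 2× down (reaching a3), right to b3, up to b2, 2× right (reaching d2), up to d1 — 7 moves in all.
Check: all required cells visited; 7 ≤ 7 moves.

a1 a2 a3 b3 b2 c2 d2 d1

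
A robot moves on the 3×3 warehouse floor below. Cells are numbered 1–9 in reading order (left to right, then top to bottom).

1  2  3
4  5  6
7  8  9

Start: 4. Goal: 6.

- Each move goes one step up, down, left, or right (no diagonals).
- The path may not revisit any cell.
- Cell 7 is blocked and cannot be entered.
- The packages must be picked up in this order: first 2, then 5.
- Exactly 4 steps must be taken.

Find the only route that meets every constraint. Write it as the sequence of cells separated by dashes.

4 - 1 - 2 - 5 - 6

The waypoints must appear in the order 2, 5, with no cell reused.
Route from 4: up 1 to 1, right 1 to 2, down 1 to 5, right 1 to 6 — 4 moves in all.
Check: order respected (2 at step 2, 5 at step 3); 4 moves as required.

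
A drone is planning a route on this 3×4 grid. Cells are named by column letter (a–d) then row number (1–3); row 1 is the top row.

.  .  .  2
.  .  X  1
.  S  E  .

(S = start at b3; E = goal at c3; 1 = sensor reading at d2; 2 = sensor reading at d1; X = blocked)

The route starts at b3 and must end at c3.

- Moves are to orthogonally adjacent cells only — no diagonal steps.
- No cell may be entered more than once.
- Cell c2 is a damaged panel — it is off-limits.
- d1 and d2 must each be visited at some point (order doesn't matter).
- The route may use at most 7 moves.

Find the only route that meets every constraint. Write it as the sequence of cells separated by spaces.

b3 b2 b1 c1 d1 d2 d3 c3

The budget equals the shortest possible length, so every move has to be on a shortest route through the required cells.
Route from b3: 2× up (reaching b1), 2× right (reaching d1), 2× down (reaching d3), left to c3 — 7 moves in all.
Check: all required cells visited; 7 ≤ 7 moves.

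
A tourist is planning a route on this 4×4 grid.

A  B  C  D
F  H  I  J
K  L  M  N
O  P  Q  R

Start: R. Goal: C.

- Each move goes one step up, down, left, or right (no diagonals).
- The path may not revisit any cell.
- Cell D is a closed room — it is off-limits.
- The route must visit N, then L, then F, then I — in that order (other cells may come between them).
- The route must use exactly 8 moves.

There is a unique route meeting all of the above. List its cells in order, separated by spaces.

The waypoints must appear in the order N, L, F, I, with no cell reused.
Route from R: up to N, 3× left (reaching K), up to F, 2× right (reaching I), up to C — 8 moves in all.
Check: order respected (N at step 1, L at step 3, F at step 5, I at step 7); 8 moves as required.

R N M L K F H I C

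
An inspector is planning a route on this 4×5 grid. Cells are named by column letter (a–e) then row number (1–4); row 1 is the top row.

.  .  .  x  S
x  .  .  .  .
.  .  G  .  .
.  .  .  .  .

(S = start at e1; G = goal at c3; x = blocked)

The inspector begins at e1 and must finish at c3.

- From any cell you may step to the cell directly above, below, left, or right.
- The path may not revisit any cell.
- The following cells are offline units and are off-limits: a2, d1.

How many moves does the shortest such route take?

The Manhattan distance from e1 to c3 is |1−3| + |5−3| = 4, so at least 4 moves are needed.
A route of 4 moves achieves this: e1 → e2 → e3 → d3 → c3.
Since 4 matches the lower bound, it is optimal.

4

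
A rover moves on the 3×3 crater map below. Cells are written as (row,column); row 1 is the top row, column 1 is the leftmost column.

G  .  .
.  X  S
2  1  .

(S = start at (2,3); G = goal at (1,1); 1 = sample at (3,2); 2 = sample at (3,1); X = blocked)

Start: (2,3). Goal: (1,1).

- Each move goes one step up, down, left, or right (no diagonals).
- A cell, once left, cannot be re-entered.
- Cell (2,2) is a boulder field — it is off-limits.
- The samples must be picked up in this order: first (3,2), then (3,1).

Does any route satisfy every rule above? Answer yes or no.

yes

One route that works: (2,3) → (3,3) → (3,2) → (3,1) → (2,1) → (1,1).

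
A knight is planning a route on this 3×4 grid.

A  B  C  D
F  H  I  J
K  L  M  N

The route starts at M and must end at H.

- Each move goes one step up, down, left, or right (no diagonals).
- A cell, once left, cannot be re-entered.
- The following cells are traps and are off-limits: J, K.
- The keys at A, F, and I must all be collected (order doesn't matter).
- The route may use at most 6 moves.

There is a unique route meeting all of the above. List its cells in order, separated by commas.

M, I, C, B, A, F, H

The budget equals the shortest possible length, so every move has to be on a shortest route through the required cells.
Route from M: 2× up (reaching C), 2× left (reaching A), down to F, right to H — 6 moves in all.
Check: all required cells visited; 6 ≤ 6 moves.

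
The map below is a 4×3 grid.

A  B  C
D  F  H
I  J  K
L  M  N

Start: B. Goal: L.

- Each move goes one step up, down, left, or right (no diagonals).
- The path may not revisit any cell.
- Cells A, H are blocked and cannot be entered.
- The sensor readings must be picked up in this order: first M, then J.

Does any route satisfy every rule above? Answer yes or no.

no

Ignoring the required order, 4 revisit-free routes from B to L pass through all of M and J; the waypoint orders that occur are J → M (4) — never M → J.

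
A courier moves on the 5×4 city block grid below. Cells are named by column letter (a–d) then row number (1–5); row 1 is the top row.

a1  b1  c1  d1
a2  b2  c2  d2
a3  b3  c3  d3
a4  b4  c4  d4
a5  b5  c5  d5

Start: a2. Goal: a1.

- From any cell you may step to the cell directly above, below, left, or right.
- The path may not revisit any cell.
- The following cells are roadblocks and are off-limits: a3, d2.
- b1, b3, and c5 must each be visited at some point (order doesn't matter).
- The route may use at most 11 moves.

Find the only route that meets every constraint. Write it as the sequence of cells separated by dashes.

Any route must reach b1, b3, and c5 and still end at a1 within 11 moves, so the order of the required stops is forced.
Route from a2: right 1 to b2, down 3 to b5, right 1 to c5, up 4 to c1, left 2 to a1 — 11 moves in all.
Check: all required cells visited; 11 ≤ 11 moves.

a2 - b2 - b3 - b4 - b5 - c5 - c4 - c3 - c2 - c1 - b1 - a1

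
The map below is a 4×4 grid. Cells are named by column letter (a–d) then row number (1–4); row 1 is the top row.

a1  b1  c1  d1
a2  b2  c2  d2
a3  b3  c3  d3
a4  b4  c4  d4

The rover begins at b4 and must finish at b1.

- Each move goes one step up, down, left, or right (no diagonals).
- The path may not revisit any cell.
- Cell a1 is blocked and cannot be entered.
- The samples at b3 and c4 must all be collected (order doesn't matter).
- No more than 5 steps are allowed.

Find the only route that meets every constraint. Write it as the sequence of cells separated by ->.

b4 -> c4 -> c3 -> b3 -> b2 -> b1

The 5-move cap with required stops at b3, c4 leaves no slack for detours.
Route from b4: right 1 to c4, up 1 to c3, left 1 to b3, up 2 to b1 — 5 moves in all.
Check: all required cells visited; 5 ≤ 5 moves.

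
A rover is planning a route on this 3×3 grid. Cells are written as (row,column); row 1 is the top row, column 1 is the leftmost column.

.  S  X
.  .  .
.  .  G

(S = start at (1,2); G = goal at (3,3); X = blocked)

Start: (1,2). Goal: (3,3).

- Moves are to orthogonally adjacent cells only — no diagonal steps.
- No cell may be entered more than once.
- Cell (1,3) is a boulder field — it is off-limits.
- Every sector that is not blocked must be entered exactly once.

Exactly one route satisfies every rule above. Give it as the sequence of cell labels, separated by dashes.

Need to visit all 8 open cells exactly once, starting at (1,2) and ending at (3,3).
Cell (1,1) has only two open neighbours ((2,1) and (1,2)), so the path must pass straight through it: one of those is the cell it's entered from and the other is where it exits.
Route from (1,2): left 1 to (1,1), down 2 to (3,1), right 1 to (3,2), up 1 to (2,2), right 1 to (2,3), down 1 to (3,3) — 7 moves in all.
Check: all 8 open cells covered.

(1,2) - (1,1) - (2,1) - (3,1) - (3,2) - (2,2) - (2,3) - (3,3)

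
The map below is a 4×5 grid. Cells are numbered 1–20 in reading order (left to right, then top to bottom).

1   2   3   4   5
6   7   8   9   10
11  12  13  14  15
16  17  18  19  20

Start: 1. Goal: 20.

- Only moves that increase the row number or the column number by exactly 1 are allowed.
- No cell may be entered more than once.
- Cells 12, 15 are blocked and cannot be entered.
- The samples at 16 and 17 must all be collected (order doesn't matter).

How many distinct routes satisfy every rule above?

A right/down-only route from 1 to 20 makes exactly 3 down-moves and 4 right-moves in some order.
With no other constraints that would be C(7,3) = 35 routes.
A monotone route can only reach the required cells in the order 16, 17, so split there and multiply the segment counts (each segment already excludes blocked cells): 1→16: 1; 16→17: 1; 17→20: 1; product = 1.
That gives 1 route.

1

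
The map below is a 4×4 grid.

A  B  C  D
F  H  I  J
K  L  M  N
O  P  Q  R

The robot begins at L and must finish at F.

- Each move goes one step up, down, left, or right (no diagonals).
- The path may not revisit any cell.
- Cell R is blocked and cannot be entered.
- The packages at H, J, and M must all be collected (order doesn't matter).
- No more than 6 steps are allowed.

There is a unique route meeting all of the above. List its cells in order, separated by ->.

The budget equals the shortest possible length, so every move has to be on a shortest route through the required cells.
Route from L: 2× right (reaching N), up to J, 3× left (reaching F) — 6 moves in all.
Check: all required cells visited; 6 ≤ 6 moves.

L -> M -> N -> J -> I -> H -> F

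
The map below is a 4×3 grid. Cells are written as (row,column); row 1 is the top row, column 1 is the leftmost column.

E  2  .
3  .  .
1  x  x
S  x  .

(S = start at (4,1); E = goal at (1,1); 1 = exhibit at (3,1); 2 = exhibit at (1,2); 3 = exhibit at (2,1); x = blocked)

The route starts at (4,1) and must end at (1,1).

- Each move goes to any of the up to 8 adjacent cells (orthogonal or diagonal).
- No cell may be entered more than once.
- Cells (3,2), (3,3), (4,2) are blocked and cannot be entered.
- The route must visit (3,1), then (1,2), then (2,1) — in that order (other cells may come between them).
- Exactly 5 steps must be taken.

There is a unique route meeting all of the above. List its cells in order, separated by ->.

The waypoints must appear in the order (3,1), (1,2), (2,1), with no cell reused.
Route from (4,1): up 1 to (3,1), up-right 1 to (2,2), up 1 to (1,2), down-left 1 to (2,1), up 1 to (1,1) — 5 moves in all.
Check: order respected (1 at step 1, 2 at step 3, 3 at step 4); 5 moves as required.

(4,1) -> (3,1) -> (2,2) -> (1,2) -> (2,1) -> (1,1)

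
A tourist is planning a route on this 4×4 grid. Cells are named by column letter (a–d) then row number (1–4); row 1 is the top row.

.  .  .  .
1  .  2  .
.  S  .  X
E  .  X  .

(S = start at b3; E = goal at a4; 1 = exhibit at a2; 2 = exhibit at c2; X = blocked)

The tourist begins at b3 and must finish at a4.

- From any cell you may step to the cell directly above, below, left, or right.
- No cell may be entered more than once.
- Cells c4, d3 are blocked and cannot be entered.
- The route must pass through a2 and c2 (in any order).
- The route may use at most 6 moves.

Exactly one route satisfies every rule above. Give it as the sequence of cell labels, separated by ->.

The 6-move cap with required stops at a2, c2 leaves no slack for detours.
Route from b3: right to c3, up to c2, 2× left (reaching a2), 2× down (reaching a4) — 6 moves in all.
Check: all required cells visited; 6 ≤ 6 moves.

b3 -> c3 -> c2 -> b2 -> a2 -> a3 -> a4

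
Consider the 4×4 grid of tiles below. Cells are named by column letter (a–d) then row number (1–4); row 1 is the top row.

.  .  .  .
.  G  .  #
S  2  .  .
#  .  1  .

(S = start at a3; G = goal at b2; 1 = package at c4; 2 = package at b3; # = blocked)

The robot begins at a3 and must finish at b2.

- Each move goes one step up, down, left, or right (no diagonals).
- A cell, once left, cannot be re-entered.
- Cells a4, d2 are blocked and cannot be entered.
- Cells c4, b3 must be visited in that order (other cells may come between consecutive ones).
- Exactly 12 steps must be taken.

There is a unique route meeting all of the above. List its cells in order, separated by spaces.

The waypoints must appear in the order c4, b3, with no cell reused.
Route from a3: 2× up (reaching a1), 2× right (reaching c1), 2× down (reaching c3), right to d3, down to d4, 2× left (reaching b4), 2× up (reaching b2) — 12 moves in all.
Check: order respected (1 at step 9, 2 at step 11); 12 moves as required.

a3 a2 a1 b1 c1 c2 c3 d3 d4 c4 b4 b3 b2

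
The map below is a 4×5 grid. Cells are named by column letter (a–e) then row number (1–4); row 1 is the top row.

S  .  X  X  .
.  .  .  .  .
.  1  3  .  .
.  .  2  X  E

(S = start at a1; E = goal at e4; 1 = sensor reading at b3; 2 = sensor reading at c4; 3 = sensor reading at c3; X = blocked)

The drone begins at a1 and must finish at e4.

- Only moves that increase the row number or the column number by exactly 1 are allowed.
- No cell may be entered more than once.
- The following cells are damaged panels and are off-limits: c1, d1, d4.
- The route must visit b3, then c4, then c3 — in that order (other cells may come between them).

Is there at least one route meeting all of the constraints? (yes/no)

c3 lies above c4, so going from c4 to c3 would need an upward move — but moves only go right/down, so c4 cannot be visited before c3.

no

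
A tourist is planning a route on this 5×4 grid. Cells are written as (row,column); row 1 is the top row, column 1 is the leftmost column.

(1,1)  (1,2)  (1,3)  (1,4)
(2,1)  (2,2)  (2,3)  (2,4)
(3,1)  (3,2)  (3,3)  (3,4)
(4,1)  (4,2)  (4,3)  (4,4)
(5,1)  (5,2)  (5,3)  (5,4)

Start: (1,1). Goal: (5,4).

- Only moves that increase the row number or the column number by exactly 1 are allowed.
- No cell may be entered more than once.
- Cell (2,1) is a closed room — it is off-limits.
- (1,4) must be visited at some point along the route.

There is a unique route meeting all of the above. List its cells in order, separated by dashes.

(1,1) - (1,2) - (1,3) - (1,4) - (2,4) - (3,4) - (4,4) - (5,4)

Moves only go right or down, so the column and row indices never decrease.
Route from (1,1): right 3 to (1,4), down 4 to (5,4) — 7 moves in all.
Check: all required cells visited.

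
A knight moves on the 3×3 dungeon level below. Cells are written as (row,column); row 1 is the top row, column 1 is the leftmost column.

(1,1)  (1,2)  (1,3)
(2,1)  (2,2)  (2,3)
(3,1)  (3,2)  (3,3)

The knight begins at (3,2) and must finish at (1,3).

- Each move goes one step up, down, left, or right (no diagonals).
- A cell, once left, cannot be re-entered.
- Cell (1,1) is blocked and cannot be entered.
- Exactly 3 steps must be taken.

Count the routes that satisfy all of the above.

3

Need simple routes of exactly 3 moves from (3,2) to (1,3) (Manhattan distance 3, so 0 moves are spent on a detour and 0 undoing it).
Enumerating: (3,2) (2,2) (1,2) (1,3) | (3,2) (2,2) (2,3) (1,3) | (3,2) (3,3) (2,3) (1,3).
That gives 3 routes.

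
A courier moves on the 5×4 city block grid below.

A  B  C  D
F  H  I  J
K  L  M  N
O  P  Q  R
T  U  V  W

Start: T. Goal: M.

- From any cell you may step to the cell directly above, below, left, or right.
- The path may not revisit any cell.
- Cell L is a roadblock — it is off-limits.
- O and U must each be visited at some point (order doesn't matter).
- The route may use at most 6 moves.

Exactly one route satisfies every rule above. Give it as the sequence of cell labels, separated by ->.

The 6-move cap with required stops at O, U leaves no slack for detours.
Route from T: up to O, right to P, down to U, right to V, 2× up (reaching M) — 6 moves in all.
Check: all required cells visited; 6 ≤ 6 moves.

T -> O -> P -> U -> V -> Q -> M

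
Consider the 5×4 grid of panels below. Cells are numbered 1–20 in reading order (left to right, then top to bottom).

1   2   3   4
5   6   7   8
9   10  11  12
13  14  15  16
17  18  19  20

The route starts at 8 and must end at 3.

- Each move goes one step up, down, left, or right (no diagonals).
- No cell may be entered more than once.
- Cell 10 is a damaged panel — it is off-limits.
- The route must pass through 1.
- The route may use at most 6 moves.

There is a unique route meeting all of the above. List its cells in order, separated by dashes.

The 6-move cap with required stops at 1 leaves no slack for detours.
Route from 8: 3× left (reaching 5), up to 1, 2× right (reaching 3) — 6 moves in all.
Check: all required cells visited; 6 ≤ 6 moves.

8 - 7 - 6 - 5 - 1 - 2 - 3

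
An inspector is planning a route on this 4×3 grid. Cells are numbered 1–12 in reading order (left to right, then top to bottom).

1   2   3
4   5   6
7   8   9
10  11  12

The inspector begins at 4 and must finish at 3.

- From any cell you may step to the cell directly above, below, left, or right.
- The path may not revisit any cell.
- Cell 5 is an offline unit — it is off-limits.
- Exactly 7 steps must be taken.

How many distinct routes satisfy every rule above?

Need simple routes of exactly 7 moves from 4 to 3 (Manhattan distance 3, so 2 moves are spent on a detour and 2 undoing it).
Enumerating: 4 7 10 11 8 9 6 3 | 4 7 10 11 12 9 6 3 | 4 7 8 11 12 9 6 3.
That gives 3 routes.

3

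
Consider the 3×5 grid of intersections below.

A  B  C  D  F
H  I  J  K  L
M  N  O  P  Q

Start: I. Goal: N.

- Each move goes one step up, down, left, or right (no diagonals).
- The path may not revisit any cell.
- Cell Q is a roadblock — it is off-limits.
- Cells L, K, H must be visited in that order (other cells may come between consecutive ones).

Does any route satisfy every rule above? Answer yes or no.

Ignoring the required order, 4 revisit-free routes from I to N pass through all of L, K, and H; the waypoint orders that occur are H → L → K (2); K → L → H (2) — never L → K → H.

no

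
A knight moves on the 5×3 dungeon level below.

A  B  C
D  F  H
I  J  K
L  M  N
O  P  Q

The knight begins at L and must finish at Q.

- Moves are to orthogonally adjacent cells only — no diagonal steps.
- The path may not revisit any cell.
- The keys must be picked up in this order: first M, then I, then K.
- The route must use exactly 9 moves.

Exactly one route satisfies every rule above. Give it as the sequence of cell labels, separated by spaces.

The waypoints must appear in the order M, I, K, with no cell reused.
Route from L: right to M, up to J, left to I, up to D, 2× right (reaching H), 3× down (reaching Q) — 9 moves in all.
Check: order respected (M at step 1, I at step 3, K at step 7); 9 moves as required.

L M J I D F H K N Q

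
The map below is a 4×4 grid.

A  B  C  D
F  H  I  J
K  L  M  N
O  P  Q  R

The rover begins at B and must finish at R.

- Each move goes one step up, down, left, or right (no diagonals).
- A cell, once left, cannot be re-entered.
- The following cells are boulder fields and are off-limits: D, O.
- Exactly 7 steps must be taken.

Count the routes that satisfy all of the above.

21

Need simple routes of exactly 7 moves from B to R (Manhattan distance 5, so 1 moves are spent on a detour and 1 undoing it).
Branch systematically from the start, pruning whenever the remaining move budget drops below the Manhattan distance to R or differs from it in parity. Grouping the completions by first move — via H: 7; via A: 9; via C: 5 — and summing: 7 + 9 + 5 = 21.
That gives 21 routes.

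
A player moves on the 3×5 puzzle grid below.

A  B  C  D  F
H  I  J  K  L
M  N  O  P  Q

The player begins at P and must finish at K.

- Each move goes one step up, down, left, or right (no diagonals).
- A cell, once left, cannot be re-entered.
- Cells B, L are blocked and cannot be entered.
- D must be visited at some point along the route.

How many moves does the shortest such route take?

5

Any route passes through D somewhere between P and K. Summing Manhattan distances along the two legs (P → D → K) gives a lower bound of 2 + 1 = 3 moves.
The shortest route satisfying every rule uses 5 moves: P → O → J → C → D → K.
The bound of 3 isn't tight here; checking systematically, no route of length 3 through 4 satisfies every constraint, so 5 is the minimum.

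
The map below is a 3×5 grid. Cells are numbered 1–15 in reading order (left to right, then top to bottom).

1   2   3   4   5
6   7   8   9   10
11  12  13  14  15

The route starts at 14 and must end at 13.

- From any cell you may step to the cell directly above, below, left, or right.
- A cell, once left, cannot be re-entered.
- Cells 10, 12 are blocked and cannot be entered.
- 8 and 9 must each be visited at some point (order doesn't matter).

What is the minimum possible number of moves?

3

Any route passes through 8 and 9 in some order between 14 and 13. Summing Manhattan distances along each leg and taking the cheapest ordering (14 → 9 → 8 → 13) gives a lower bound of 1 + 1 + 1 = 3 moves.
A route of 3 moves achieves this: 14 → 9 → 8 → 13.
Since 3 matches the lower bound, it is optimal.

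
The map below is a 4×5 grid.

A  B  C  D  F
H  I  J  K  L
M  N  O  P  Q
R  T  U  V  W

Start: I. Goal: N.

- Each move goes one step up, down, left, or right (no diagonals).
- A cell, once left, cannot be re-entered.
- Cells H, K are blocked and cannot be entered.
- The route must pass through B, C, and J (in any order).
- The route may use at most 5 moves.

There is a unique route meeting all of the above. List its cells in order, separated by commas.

The 5-move cap with required stops at B, C, J leaves no slack for detours.
Route from I: up 1 to B, right 1 to C, down 2 to O, left 1 to N — 5 moves in all.
Check: all required cells visited; 5 ≤ 5 moves.

I, B, C, J, O, N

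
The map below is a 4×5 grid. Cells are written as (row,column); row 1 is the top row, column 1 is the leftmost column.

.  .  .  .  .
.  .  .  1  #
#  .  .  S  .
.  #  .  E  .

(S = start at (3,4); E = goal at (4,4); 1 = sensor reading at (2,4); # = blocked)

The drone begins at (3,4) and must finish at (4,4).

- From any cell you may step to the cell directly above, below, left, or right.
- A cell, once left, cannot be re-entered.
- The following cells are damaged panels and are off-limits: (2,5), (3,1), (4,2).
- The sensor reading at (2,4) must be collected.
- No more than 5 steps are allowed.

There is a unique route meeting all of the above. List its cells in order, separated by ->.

Any route must reach (2,4) and still end at (4,4) within 5 moves, so the order of the required stops is forced.
Route from (3,4): up 1 to (2,4), left 1 to (2,3), down 2 to (4,3), right 1 to (4,4) — 5 moves in all.
Check: all required cells visited; 5 ≤ 5 moves.

(3,4) -> (2,4) -> (2,3) -> (3,3) -> (4,3) -> (4,4)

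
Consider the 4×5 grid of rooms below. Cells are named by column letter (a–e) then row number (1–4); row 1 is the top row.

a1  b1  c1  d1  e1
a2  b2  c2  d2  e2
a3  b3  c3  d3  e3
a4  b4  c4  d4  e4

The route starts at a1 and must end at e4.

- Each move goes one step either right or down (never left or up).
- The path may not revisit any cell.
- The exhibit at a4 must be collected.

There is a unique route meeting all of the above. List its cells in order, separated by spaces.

Moves only go right or down, so the column and row indices never decrease.
Route from a1: down 3 to a4, right 4 to e4 — 7 moves in all.
Check: all required cells visited.

a1 a2 a3 a4 b4 c4 d4 e4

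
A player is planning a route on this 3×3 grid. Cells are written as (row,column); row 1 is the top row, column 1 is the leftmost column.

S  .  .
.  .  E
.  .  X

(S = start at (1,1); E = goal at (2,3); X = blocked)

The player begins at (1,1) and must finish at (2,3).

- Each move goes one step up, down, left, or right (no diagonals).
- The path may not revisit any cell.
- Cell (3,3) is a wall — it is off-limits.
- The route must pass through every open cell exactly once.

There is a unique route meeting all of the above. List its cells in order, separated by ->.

(1,1) -> (2,1) -> (3,1) -> (3,2) -> (2,2) -> (1,2) -> (1,3) -> (2,3)

Need to visit all 8 open cells exactly once, starting at (1,1) and ending at (2,3).
Route from (1,1): 2× down (reaching (3,1)), right to (3,2), 2× up (reaching (1,2)), right to (1,3), down to (2,3) — 7 moves in all.
Check: all 8 open cells covered.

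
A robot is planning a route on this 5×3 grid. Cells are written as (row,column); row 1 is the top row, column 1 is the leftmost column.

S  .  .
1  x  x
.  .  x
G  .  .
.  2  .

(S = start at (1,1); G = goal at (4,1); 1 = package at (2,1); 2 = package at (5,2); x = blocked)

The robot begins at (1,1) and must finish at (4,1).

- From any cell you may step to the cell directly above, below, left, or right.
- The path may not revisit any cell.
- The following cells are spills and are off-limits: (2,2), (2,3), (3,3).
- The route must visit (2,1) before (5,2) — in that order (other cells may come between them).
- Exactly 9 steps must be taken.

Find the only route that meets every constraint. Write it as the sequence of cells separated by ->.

The waypoints must appear in the order (2,1), (5,2), with no cell reused.
Route from (1,1): down 2 to (3,1), right 1 to (3,2), down 1 to (4,2), right 1 to (4,3), down 1 to (5,3), left 2 to (5,1), up 1 to (4,1) — 9 moves in all.
Check: order respected (1 at step 1, 2 at step 7); 9 moves as required.

(1,1) -> (2,1) -> (3,1) -> (3,2) -> (4,2) -> (4,3) -> (5,3) -> (5,2) -> (5,1) -> (4,1)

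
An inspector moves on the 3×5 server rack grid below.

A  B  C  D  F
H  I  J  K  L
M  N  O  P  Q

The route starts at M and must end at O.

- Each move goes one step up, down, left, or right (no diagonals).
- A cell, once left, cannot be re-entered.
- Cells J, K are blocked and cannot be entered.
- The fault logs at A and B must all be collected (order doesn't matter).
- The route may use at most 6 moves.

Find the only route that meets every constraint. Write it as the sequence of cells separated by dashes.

The 6-move cap with required stops at A, B leaves no slack for detours.
Route from M: up 2 to A, right 1 to B, down 2 to N, right 1 to O — 6 moves in all.
Check: all required cells visited; 6 ≤ 6 moves.

M - H - A - B - I - N - O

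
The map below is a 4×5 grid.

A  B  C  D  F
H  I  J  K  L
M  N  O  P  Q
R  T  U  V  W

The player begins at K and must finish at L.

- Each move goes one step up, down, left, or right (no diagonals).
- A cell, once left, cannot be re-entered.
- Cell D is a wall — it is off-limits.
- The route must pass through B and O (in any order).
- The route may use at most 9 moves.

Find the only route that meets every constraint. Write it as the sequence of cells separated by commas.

The budget equals the shortest possible length, so every move has to be on a shortest route through the required cells.
Route from K: left 1 to J, up 1 to C, left 1 to B, down 2 to N, right 3 to Q, up 1 to L — 9 moves in all.
Check: all required cells visited; 9 ≤ 9 moves.

K, J, C, B, I, N, O, P, Q, L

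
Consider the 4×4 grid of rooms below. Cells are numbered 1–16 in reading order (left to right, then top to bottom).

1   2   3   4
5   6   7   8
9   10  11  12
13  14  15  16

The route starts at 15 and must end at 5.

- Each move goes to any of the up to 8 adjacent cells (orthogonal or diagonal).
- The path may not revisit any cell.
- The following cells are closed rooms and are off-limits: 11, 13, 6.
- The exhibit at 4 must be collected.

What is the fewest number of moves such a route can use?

Any route passes through 4 somewhere between 15 and 5. Summing Chebyshev distances along the two legs (15 → 4 → 5) gives a lower bound of 3 + 3 = 6 moves.
A route of 6 moves achieves this: 15 → 10 → 7 → 4 → 3 → 2 → 5.
Since 6 matches the lower bound, it is optimal.

6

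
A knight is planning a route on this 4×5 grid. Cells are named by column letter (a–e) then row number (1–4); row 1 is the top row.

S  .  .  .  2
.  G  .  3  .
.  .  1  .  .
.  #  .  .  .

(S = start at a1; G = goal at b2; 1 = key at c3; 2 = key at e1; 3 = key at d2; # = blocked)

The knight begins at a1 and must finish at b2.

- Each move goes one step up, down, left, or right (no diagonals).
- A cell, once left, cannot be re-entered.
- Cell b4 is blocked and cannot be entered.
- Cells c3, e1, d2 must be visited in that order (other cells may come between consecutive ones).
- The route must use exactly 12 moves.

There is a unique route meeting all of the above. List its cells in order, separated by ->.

a1 -> a2 -> a3 -> b3 -> c3 -> d3 -> e3 -> e2 -> e1 -> d1 -> d2 -> c2 -> b2

The waypoints must appear in the order c3, e1, d2, with no cell reused.
Route from a1: down 2 to a3, right 4 to e3, up 2 to e1, left 1 to d1, down 1 to d2, left 2 to b2 — 12 moves in all.
Check: order respected (1 at step 4, 2 at step 8, 3 at step 10); 12 moves as required.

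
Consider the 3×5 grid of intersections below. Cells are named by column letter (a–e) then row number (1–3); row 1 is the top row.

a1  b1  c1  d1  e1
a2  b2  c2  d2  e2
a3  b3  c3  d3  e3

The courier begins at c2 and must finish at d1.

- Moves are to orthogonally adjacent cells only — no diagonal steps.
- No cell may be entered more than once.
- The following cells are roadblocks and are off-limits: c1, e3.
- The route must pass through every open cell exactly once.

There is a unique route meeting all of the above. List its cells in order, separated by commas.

c2, b2, b1, a1, a2, a3, b3, c3, d3, d2, e2, e1, d1

Need to visit all 13 open cells exactly once, starting at c2 and ending at d1.
Route from c2: left 1 to b2, up 1 to b1, left 1 to a1, down 2 to a3, right 3 to d3, up 1 to d2, right 1 to e2, up 1 to e1, left 1 to d1 — 12 moves in all.
Check: all 13 open cells covered.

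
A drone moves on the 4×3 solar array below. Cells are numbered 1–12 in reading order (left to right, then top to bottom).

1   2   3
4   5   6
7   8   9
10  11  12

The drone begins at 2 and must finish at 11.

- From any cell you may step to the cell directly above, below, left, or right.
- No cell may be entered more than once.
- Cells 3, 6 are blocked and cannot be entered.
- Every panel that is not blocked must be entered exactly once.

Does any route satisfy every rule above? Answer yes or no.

Exhausting the options from 2, every branch either dead-ends against blocked cells, would have to re-enter a cell already used, or reaches the goal with a constraint still unmet.

no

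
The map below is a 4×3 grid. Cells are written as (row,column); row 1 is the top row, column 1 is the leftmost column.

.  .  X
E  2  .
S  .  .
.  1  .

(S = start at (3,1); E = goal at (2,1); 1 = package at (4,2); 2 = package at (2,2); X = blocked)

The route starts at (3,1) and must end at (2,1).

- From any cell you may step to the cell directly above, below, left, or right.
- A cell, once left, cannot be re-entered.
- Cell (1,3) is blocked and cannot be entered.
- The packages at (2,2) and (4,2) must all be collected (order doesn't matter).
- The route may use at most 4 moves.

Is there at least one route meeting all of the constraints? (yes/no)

no

Even ignoring the no-revisit rule, getting from (3,1) to (2,1), taking the cheapest ordering (3,1) → (4,2) → (2,2) → (2,1) needs at least 2 + 2 + 1 = 5 moves (Manhattan distance per leg), which exceeds the 4-move limit.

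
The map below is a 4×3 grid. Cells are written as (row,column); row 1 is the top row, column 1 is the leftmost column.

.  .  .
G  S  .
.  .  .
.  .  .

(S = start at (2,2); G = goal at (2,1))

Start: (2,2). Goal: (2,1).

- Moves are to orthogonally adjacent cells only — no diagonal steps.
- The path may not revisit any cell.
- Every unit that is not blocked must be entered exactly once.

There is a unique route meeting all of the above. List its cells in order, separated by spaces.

(2,2) (3,2) (3,1) (4,1) (4,2) (4,3) (3,3) (2,3) (1,3) (1,2) (1,1) (2,1)

Need to visit all 12 open cells exactly once, starting at (2,2) and ending at (2,1).
Route from (2,2): down to (3,2), left to (3,1), down to (4,1), 2× right (reaching (4,3)), 3× up (reaching (1,3)), 2× left (reaching (1,1)), down to (2,1) — 11 moves in all.
Check: all 12 open cells covered.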